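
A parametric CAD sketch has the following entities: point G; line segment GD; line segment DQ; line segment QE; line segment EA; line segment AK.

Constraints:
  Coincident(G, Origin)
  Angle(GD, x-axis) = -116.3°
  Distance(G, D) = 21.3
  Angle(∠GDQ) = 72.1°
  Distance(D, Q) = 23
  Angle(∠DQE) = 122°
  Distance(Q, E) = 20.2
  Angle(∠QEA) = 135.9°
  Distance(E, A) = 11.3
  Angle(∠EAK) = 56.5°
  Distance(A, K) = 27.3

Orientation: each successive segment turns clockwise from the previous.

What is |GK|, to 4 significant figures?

12.91

G is at the origin; GD runs at -116.3° with length 21.3, so D = (-9.437, -19.10). ∠GDQ = 72.1° gives DQ at 135.8° from the x-axis; with |DQ| = 23.0, Q = (-25.93, -3.060). ∠DQE = 122.0° gives QE at 77.80° from the x-axis; with |QE| = 20.2, E = (-21.66, 16.68). ∠QEA = 135.9° gives EA at 33.70° from the x-axis; with |EA| = 11.3, A = (-12.26, 22.95). ∠EAK = 56.5° gives AK at -89.80° from the x-axis; with |AK| = 27.3, K = (-12.16, -4.347). Then |GK| = |K − G| = 12.91.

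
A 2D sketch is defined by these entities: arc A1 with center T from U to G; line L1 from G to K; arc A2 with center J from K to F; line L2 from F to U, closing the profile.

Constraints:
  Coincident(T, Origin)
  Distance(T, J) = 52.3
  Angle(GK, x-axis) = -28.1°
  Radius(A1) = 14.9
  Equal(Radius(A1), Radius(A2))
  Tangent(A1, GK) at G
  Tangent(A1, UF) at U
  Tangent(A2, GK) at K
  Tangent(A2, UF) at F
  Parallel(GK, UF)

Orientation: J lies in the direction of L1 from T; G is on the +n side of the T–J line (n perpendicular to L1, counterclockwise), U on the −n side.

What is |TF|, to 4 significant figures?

54.38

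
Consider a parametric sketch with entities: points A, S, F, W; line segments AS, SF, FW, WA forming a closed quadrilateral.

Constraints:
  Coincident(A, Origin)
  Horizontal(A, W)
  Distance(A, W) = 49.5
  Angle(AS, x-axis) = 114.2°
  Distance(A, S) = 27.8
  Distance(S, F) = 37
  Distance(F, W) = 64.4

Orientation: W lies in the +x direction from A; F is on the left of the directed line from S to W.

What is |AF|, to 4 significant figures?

54.69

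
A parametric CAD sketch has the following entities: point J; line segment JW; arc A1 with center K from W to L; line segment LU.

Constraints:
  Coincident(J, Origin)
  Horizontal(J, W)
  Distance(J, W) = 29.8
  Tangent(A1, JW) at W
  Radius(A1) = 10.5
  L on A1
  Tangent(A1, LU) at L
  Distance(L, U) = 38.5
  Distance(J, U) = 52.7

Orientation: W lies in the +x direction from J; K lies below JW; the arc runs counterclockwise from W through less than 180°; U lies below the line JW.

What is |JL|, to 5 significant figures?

21.979

J is at the origin; JW is horizontal with |JW| = 29.8 and W on the +x side, so W = (29.800, 0.0000). Tangency of A1 to JW means the radius KW is perpendicular to JW, so K = W + (0, -10.5) = (29.800, -10.500). Since KL ⟂ LU (tangency), |KU| = √(10.5² + 38.5²) = 39.906 regardless of where L sits on A1. So U lies on both circle(J, 52.7) and circle(K, 39.906); the below-JW intersection is U = (19.358, -49.016). L is the foot of the tangent from U: L = (19.300, -10.516).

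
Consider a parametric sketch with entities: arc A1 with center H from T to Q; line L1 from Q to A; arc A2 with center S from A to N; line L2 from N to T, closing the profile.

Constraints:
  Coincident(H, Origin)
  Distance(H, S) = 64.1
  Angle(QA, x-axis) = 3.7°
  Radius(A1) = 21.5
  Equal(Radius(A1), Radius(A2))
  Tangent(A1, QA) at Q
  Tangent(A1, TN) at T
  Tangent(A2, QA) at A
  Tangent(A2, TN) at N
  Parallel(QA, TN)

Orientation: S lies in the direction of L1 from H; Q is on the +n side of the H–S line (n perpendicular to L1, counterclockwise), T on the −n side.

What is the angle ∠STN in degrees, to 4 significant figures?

18.54°

Tangency of A1 to both parallel lines with radius 21.5 puts Q and T at H ± 21.5·n: Q = (-1.387, 21.46), T = (1.387, -21.46). Equal radii place A and N the same way about S: A = S + 21.5·n = (62.58, 25.59), N = S − 21.5·n = (65.35, -17.32). Then cos ∠STN = TS·TN / (|TS||TN|), giving 18.54°.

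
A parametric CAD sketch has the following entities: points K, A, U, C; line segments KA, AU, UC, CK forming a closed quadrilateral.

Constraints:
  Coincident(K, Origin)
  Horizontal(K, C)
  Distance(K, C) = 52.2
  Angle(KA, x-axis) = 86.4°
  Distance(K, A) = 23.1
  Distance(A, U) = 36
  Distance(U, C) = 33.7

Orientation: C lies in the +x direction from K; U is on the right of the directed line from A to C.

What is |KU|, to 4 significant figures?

21.10

Checks: |AU| = 36.00 ✓; |UC| = 33.70 ✓.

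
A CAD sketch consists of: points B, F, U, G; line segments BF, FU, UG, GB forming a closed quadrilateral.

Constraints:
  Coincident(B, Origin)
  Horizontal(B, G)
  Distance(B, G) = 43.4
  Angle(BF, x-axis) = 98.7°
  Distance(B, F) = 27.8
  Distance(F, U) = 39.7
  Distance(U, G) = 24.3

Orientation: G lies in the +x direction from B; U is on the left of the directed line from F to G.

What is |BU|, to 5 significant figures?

42.009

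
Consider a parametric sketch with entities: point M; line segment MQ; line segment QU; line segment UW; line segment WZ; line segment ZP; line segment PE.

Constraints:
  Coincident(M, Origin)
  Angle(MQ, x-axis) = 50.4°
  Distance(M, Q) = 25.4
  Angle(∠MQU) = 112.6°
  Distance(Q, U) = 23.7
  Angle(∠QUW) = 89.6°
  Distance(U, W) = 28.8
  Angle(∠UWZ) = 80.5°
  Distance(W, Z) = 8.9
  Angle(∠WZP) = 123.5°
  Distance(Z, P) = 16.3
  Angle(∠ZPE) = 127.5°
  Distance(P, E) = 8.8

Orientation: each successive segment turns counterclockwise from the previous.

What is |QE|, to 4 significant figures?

13.29

M is at the origin; MQ runs at 50.4° with length 25.4, so Q = (16.19, 19.57). ∠MQU = 112.6° gives QU at 117.8° from the x-axis; with |QU| = 23.7, U = (5.137, 40.54). ∠QUW = 89.6° gives UW at -151.8° from the x-axis; with |UW| = 28.8, W = (-20.24, 26.93). ∠UWZ = 80.5° gives WZ at -52.30° from the x-axis; with |WZ| = 8.9, Z = (-14.80, 19.88). ∠WZP = 123.5° gives ZP at 4.200° from the x-axis; with |ZP| = 16.3, P = (1.454, 21.08). ∠ZPE = 127.5° gives PE at 56.70° from the x-axis; with |PE| = 8.8, E = (6.286, 28.43). Then |QE| = |E − Q| = 13.29.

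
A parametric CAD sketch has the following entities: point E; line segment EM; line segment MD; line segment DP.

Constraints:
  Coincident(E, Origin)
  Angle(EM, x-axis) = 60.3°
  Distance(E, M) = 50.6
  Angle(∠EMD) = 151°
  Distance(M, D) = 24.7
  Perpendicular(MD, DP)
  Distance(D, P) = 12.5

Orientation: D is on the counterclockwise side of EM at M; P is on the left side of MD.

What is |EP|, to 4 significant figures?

70.00

E is at the origin; EM runs at 60.3° with length 50.6, so M = 50.6·(cos 60.3°, sin 60.3°) = (25.07, 43.95). ∠EMD = 151.0°, so MD runs at 60.3° + (180° − 151.0°) = 89.30° from the x-axis; with |MD| = 24.7, D = M + 24.7·(cos 89.30°, sin 89.30°) = (25.37, 68.65). MD ⟂ DP; with |DP| = 12.5 on the left of MD, P = D + 12.5·(-0.9999, 0.01222) = (12.87, 68.80). Then |EP| = |P − E| = 70.00.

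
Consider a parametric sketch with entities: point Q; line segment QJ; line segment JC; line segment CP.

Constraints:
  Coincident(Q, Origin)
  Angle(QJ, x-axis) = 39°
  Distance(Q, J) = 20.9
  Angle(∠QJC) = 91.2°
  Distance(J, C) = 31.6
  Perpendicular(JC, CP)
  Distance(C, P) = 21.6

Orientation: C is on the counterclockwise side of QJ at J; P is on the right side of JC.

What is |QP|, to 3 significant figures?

53.2

Q is at the origin; QJ runs at 39.0° with length 20.9, so J = 20.9·(cos 39.0°, sin 39.0°) = (16.2, 13.2). ∠QJC = 91.2°, so JC runs at 39.0° + (180° − 91.2°) = 128° from the x-axis; with |JC| = 31.6, C = J + 31.6·(cos 128°, sin 128°) = (-3.13, 38.1). JC ⟂ CP; with |CP| = 21.6 on the right of JC, P = C + 21.6·(0.790, 0.613) = (13.9, 51.4). Then |QP| = |P − Q| = 53.2.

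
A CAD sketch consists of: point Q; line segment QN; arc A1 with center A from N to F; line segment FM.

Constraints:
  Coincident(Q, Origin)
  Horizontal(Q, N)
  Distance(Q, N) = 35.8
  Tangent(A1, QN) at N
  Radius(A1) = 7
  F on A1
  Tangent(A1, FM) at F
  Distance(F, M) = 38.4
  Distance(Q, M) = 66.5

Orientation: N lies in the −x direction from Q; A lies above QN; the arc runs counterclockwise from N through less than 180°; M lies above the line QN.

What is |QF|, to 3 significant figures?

31.8

Q is at the origin; Q and N share the same y with |QN| = 35.8 and N on the −x side, so N = (-35.8, 0.00). Tangency of A1 to QN means the radius AN is perpendicular to QN, so A = N + (0, 7) = (-35.8, 7.00). Since AF ⟂ FM (tangency), |AM| = √(7.0² + 38.4²) = 39.0 regardless of where F sits on A1. So M lies on both circle(Q, 66.5) and circle(A, 39.0); the above-QN intersection is M = (-50.6, 43.1). F is the foot of the tangent from M: F = (-29.9, 10.8).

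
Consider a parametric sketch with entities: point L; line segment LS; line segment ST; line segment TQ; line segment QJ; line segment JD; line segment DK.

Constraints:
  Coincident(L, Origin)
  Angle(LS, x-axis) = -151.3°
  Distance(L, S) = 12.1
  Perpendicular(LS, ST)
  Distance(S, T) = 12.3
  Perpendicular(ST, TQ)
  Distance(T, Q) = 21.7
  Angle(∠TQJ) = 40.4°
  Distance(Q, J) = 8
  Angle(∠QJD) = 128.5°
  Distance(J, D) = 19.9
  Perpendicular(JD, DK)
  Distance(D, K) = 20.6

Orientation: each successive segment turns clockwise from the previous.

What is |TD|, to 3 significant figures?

4.15

∠TQJ = 40.4° gives QJ at -111° from the x-axis; with |QJ| = 8.0, J = (-0.340, 7.93). ∠QJD = 128.5° gives JD at -162° from the x-axis; with |JD| = 19.9, D = (-19.3, 1.91). Then |TD| = |D − T| = 4.15.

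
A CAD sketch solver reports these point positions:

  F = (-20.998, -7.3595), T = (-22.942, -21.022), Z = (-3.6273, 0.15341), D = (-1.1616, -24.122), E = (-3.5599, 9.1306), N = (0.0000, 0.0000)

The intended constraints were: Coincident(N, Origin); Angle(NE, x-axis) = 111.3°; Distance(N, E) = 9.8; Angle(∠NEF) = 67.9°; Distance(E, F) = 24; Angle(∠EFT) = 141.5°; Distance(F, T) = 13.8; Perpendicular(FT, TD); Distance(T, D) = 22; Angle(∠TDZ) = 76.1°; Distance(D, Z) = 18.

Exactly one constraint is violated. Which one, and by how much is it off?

Distance(D, Z) = 18 — off by 6.40.

N = (0.00, 0.00) ✓; NE at 111.3° ✓; |NE| = 9.800 ✓; ∠NEF = 67.90° ✓; |EF| = 24.00 ✓; ∠EFT = 141.5° ✓; |FT| = 13.80 ✓; ∠(FT, TD) = 90.00° ✓; |TD| = 22.00 ✓; ∠TDZ = 76.10° ✓; |DZ| = 24.40 ✗.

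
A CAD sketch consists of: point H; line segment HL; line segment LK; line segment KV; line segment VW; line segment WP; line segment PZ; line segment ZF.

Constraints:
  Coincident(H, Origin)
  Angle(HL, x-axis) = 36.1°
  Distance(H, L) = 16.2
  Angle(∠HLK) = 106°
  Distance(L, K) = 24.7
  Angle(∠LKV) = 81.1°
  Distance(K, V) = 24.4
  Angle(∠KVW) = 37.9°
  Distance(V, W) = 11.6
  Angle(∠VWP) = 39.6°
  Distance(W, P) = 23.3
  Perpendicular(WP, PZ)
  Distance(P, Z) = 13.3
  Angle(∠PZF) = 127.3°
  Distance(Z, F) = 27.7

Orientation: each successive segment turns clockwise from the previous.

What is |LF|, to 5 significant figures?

42.789

H is at the origin; HL runs at 36.1° with length 16.2, so L = (13.089, 9.5450). ∠HLK = 106.0° gives LK at -37.900° from the x-axis; with |LK| = 24.7, K = (32.580, -5.6279). ∠LKV = 81.1° gives KV at -136.80° from the x-axis; with |KV| = 24.4, V = (14.793, -22.331). ∠KVW = 37.9° gives VW at 81.100° from the x-axis; with |VW| = 11.6, W = (16.588, -10.870). ∠VWP = 39.6° gives WP at -59.300° from the x-axis; with |WP| = 23.3, P = (28.483, -30.905). WP is perpendicular to PZ, so PZ runs at -149.30°; with |PZ| = 13.3, Z = (17.047, -37.695). ∠PZF = 127.3° gives ZF at 158.00° from the x-axis; with |ZF| = 27.7, F = (-8.6358, -27.319). Then |LF| = |F − L| = 42.789.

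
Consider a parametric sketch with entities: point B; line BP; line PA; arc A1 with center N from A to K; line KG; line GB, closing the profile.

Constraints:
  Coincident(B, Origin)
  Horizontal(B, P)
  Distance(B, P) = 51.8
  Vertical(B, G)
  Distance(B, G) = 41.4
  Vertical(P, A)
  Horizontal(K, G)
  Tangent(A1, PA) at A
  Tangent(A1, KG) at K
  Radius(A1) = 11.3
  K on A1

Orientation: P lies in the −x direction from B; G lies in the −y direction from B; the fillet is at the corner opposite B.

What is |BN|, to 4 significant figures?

50.46

B is at the origin; BP is horizontal with |BP| = 51.8 and P on the −x side, so P = (-51.80, 0.000). B and G share the same x with |BG| = 41.4 and G on the −y side, so G = (0.000, -41.40). The virtual corner opposite B is at (-51.80, -41.40). The tangent condition forces NA to be normal to PA and A1 meets KG tangentially, so NK is at right angles to KG, with radius 11.3, so the center N sits 11.3 in from both sides at N = (-40.50, -30.10). Then |BN| = |N − B| = 50.46.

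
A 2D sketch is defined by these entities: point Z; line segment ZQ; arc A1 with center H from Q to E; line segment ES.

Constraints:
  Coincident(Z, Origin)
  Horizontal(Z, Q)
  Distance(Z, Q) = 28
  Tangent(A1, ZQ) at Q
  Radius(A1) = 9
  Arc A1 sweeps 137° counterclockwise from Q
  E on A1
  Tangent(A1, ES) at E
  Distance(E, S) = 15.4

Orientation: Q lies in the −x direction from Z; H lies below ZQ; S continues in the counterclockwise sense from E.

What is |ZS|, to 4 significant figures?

34.69

Z is at the origin; Z and Q share the same y with |ZQ| = 28.0 and Q on the −x side, so Q = (-28.00, 0.000). Since A1 is tangent to ZQ there, HQ ⟂ ZQ, so H = Q + (0, -9) = (-28.00, -9.000). On A1, Q sits at bearing 90° from H; a 137° counterclockwise sweep puts E at bearing 227°, so E = H + 9.0·(cos 227°, sin 227°) = (-34.14, -15.58). A1 meets ES tangentially, so HE is at right angles to ES, so ES runs along (−sin 227°, cos 227°); with |ES| = 15.4, S = (-22.88, -26.08). Then |ZS| = |S − Z| = 34.69.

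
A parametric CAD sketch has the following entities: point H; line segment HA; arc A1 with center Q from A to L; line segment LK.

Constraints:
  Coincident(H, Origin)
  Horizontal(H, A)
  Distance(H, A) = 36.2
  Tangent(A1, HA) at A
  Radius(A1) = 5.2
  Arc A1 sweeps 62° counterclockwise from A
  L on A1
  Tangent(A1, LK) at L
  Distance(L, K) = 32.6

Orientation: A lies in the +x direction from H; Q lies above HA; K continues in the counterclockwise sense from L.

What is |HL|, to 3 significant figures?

40.9

H is at the origin; H and A share the same y with |HA| = 36.2 and A on the +x side, so A = (36.2, 0.00). Tangency of A1 to HA means the radius QA is perpendicular to HA, so Q = A + (0, 5.2) = (36.2, 5.20). On A1, A sits at bearing -90° from Q; a 62° counterclockwise sweep puts L at bearing -28°, so L = Q + 5.2·(cos -28°, sin -28°) = (40.8, 2.76). Then |HL| = |L − H| = 40.9.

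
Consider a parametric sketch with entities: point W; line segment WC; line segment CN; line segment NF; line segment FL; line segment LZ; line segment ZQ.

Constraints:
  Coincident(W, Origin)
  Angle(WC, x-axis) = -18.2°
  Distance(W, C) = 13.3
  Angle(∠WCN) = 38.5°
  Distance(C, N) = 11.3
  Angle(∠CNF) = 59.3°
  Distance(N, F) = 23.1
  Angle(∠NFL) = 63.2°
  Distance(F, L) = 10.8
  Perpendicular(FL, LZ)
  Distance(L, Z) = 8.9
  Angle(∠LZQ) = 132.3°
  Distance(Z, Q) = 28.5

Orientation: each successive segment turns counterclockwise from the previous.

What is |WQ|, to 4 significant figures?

19.02

W is at the origin; WC runs at -18.2° with length 13.3, so C = (12.63, -4.154). ∠WCN = 38.5° gives CN at 123.3° from the x-axis; with |CN| = 11.3, N = (6.431, 5.291). ∠CNF = 59.3° gives NF at -116.0° from the x-axis; with |NF| = 23.1, F = (-3.696, -15.47). ∠NFL = 63.2° gives FL at 0.8000° from the x-axis; with |FL| = 10.8, L = (7.103, -15.32). FL is perpendicular to LZ, so LZ runs at 90.80°; with |LZ| = 8.9, Z = (6.979, -6.422). ∠LZQ = 132.3° gives ZQ at 138.5° from the x-axis; with |ZQ| = 28.5, Q = (-14.37, 12.46). Then |WQ| = |Q − W| = 19.02.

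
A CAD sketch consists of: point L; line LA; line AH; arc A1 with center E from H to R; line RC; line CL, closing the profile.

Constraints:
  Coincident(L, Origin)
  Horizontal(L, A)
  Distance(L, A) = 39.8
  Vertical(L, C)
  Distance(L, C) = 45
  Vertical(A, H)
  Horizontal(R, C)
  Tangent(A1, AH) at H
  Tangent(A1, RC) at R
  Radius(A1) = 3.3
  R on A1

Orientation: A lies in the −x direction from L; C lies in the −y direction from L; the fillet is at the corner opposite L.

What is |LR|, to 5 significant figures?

57.942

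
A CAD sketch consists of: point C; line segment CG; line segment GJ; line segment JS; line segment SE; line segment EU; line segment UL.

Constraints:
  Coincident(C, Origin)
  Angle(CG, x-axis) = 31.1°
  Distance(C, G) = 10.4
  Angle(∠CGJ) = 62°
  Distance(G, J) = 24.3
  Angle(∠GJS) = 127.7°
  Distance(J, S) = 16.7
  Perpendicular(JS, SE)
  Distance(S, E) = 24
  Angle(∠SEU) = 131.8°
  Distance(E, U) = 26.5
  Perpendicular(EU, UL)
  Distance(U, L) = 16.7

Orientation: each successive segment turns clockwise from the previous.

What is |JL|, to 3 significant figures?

32.5

C is at the origin; CG runs at 31.1° with length 10.4, so G = (8.91, 5.37). ∠CGJ = 62.0° gives GJ at -86.9° from the x-axis; with |GJ| = 24.3, J = (10.2, -18.9). ∠GJS = 127.7° gives JS at -139° from the x-axis; with |JS| = 16.7, S = (-2.42, -29.8). JS is perpendicular to SE, so SE runs at 131°; with |SE| = 24.0, E = (-18.1, -11.6). ∠SEU = 131.8° gives EU at 82.6° from the x-axis; with |EU| = 26.5, U = (-14.7, 14.6). EU is perpendicular to UL, so UL runs at -7.40°; with |UL| = 16.7, L = (1.87, 12.5). Then |JL| = |L − J| = 32.5.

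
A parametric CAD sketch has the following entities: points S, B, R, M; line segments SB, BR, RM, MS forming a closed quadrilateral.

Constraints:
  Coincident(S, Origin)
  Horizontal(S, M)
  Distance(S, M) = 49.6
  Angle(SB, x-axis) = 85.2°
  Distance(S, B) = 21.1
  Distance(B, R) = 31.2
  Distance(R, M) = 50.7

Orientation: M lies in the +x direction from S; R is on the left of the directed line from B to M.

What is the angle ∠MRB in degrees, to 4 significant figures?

75.10°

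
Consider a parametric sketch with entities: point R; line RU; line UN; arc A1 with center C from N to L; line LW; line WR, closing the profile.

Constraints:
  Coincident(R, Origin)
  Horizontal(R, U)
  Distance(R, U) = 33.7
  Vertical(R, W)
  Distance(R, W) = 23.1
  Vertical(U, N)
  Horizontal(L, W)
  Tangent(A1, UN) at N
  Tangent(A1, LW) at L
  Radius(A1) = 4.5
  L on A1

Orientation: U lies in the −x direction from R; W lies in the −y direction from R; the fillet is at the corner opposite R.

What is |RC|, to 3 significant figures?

34.6

RW is vertical with |RW| = 23.1 and W on the −y side, so W = (0.00, -23.1). The virtual corner opposite R is at (-33.7, -23.1). A1 meets UN tangentially, so CN is at right angles to UN and since A1 is tangent to LW there, CL ⟂ LW, with radius 4.5, so the center C sits 4.5 in from both sides at C = (-29.2, -18.6). Then |RC| = |C − R| = 34.6.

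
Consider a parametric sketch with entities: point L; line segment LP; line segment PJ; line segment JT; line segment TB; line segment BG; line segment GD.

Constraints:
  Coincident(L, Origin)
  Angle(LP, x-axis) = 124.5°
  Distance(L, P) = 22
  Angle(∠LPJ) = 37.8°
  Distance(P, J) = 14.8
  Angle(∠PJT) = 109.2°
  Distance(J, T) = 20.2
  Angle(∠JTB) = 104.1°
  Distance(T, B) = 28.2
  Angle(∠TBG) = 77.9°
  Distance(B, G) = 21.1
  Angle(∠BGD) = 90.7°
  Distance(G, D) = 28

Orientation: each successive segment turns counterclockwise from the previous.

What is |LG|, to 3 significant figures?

27.2

∠JTB = 104.1° gives TB at 53.4° from the x-axis; with |TB| = 28.2, B = (22.2, 18.3). ∠TBG = 77.9° gives BG at 156° from the x-axis; with |BG| = 21.1, G = (2.96, 27.0). Then |LG| = |G − L| = 27.2.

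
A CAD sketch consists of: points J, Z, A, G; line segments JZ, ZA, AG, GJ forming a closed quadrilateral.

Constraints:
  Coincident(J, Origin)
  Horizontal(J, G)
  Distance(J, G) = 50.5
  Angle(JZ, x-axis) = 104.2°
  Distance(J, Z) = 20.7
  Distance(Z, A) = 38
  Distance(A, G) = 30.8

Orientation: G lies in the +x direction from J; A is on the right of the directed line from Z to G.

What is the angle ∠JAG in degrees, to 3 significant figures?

145°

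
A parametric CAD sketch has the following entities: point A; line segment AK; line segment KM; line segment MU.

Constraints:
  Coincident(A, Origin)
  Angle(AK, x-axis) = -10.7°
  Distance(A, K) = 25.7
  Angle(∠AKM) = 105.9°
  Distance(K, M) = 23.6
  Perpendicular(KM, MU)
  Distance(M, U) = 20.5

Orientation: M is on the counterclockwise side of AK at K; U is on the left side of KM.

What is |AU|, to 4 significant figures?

30.93

A is at the origin; AK runs at -10.7° with length 25.7, so K = 25.7·(cos -10.7°, sin -10.7°) = (25.25, -4.772). ∠AKM = 105.9°, so KM runs at -10.7° + (180° − 105.9°) = 63.40° from the x-axis; with |KM| = 23.6, M = K + 23.6·(cos 63.40°, sin 63.40°) = (35.82, 16.33). KM ⟂ MU; with |MU| = 20.5 on the left of KM, U = M + 20.5·(-0.8942, 0.4478) = (17.49, 25.51). Then |AU| = |U − A| = 30.93.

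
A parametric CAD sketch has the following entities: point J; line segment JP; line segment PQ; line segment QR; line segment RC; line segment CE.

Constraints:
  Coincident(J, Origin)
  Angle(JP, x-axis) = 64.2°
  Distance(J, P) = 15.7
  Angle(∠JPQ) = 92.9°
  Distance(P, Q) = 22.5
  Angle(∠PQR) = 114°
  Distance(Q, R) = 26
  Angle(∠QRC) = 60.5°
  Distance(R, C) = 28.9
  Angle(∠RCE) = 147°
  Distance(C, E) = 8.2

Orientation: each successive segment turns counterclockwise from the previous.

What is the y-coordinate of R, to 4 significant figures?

9.184

∠JPQ = 92.9° gives PQ at 151.3° from the x-axis; with |PQ| = 22.5, Q = (-12.90, 24.94). ∠PQR = 114.0° gives QR at -142.7° from the x-axis; with |QR| = 26.0, R = (-33.58, 9.184). So R.y = 9.184.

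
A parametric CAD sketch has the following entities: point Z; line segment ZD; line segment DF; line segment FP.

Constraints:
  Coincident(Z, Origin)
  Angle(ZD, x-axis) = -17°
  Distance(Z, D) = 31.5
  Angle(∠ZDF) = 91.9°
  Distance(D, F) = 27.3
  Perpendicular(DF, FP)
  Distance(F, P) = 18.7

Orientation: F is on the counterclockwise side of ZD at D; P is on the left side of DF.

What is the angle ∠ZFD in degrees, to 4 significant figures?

48.00°

Z is at the origin; ZD runs at -17.0° with length 31.5, so D = 31.5·(cos -17.0°, sin -17.0°) = (30.12, -9.210). ∠ZDF = 91.9°, so DF runs at -17.0° + (180° − 91.9°) = 71.10° from the x-axis; with |DF| = 27.3, F = D + 27.3·(cos 71.10°, sin 71.10°) = (38.97, 16.62). Then cos ∠ZFD = FZ·FD / (|FZ||FD|), giving 48.00°.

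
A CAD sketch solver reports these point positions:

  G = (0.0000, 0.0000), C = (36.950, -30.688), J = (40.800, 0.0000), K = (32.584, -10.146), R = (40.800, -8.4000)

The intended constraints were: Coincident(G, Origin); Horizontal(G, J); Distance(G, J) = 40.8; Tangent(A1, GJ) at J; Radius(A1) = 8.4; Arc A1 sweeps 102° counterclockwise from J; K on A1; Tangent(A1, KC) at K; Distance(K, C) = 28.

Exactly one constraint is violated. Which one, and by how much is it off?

Distance(K, C) = 28 — off by 7.00.

G = (0.00, 0.00) ✓; G.y = 0.00, J.y = 0.00 ✓; |GJ| = 40.80 ✓; ∠(RJ, JG) = 90.00° ✓; |RJ| = 8.400 ✓; bearing(R→K) − bearing(R→J) = 102.0° ✓; |RK| = 8.399 ✓; ∠(RK, KC) = 90.00° ✓; |KC| = 21.00 ✗.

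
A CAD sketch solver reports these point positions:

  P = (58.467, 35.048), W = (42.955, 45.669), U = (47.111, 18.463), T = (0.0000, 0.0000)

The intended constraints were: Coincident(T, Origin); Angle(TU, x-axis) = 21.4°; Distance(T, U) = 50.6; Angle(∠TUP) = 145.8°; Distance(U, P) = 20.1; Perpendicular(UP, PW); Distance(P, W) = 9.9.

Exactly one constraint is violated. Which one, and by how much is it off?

Distance(P, W) = 9.9 — off by 8.90.

T = (0.00, 0.00) ✓; TU at 21.40° ✓; |TU| = 50.60 ✓; ∠TUP = 145.8° ✓; |UP| = 20.10 ✓; ∠(UP, PW) = 90.00° ✓; |PW| = 18.80 ✗.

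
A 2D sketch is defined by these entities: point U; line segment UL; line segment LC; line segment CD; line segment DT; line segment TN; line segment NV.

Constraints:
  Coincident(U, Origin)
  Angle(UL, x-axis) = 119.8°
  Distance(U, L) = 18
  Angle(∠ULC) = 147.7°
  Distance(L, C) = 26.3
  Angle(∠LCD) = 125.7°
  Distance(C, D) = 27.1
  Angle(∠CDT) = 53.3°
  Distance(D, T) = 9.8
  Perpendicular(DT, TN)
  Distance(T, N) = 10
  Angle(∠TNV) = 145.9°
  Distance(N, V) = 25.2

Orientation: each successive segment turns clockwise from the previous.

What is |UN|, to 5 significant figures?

47.756

∠CDT = 53.3° gives DT at -93.500° from the x-axis; with |DT| = 9.8, T = (14.280, 46.952). DT ⟂ TN, so TN runs at 176.50°; with |TN| = 10.0, N = (4.2983, 47.562). Then |UN| = |N − U| = 47.756.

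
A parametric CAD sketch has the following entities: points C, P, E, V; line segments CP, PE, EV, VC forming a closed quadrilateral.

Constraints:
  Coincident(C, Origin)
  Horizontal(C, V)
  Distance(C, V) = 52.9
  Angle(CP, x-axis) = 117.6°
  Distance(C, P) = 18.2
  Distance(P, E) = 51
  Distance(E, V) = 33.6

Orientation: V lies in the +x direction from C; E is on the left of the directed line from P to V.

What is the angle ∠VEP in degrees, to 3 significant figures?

94.9°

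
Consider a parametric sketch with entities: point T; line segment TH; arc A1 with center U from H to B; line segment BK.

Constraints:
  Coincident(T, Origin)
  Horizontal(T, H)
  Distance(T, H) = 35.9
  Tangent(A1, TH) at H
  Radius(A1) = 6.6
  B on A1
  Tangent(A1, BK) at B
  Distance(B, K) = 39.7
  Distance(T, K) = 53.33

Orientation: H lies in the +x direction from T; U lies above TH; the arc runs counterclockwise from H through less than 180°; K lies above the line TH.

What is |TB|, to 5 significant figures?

42.988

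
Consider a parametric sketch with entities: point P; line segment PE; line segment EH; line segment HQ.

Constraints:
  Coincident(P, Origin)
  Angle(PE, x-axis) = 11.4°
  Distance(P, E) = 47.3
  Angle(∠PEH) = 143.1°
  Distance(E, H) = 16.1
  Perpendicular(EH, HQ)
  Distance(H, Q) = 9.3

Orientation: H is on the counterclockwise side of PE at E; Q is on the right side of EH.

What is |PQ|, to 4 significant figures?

65.80

P is at the origin; PE runs at 11.4° with length 47.3, so E = 47.3·(cos 11.4°, sin 11.4°) = (46.37, 9.349). ∠PEH = 143.1°, so EH runs at 11.4° + (180° − 143.1°) = 48.30° from the x-axis; with |EH| = 16.1, H = E + 16.1·(cos 48.30°, sin 48.30°) = (57.08, 21.37). The perpendicularity gives HQ at right angles to EH; with |HQ| = 9.3 on the right of EH, Q = H + 9.3·(0.7466, -0.6652) = (64.02, 15.18). Then |PQ| = |Q − P| = 65.80.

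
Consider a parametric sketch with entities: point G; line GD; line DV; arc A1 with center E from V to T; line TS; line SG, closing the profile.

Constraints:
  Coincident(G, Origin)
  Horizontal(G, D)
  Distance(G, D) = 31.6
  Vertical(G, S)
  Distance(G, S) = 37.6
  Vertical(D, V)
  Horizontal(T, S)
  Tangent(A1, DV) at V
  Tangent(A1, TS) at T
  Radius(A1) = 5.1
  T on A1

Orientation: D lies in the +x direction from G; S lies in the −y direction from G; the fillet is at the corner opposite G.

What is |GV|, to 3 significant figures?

45.3

G is at the origin; G and D share the same y with |GD| = 31.6 and D on the +x side, so D = (31.6, 0.00). G and S share the same x with |GS| = 37.6 and S on the −y side, so S = (0.00, -37.6). The virtual corner opposite G is at (31.6, -37.6). Since A1 is tangent to DV there, EV ⟂ DV and A1 meets TS tangentially, so ET is at right angles to TS, with radius 5.1, so the center E sits 5.1 in from both sides at E = (26.5, -32.5). That places the tangent points at V = (31.6, -32.5) on DV and T = (26.5, -37.6) on TS. Then |GV| = |V − G| = 45.3.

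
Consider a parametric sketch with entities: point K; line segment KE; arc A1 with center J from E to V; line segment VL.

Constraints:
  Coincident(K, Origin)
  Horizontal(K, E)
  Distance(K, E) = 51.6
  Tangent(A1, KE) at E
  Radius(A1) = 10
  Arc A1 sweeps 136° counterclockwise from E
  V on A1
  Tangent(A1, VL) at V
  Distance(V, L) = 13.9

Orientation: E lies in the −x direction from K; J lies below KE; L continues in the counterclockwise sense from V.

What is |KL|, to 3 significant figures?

55.5

K is at the origin; KE is horizontal with |KE| = 51.6 and E on the −x side, so E = (-51.6, 0.00). A1 meets KE tangentially, so JE is at right angles to KE, so J = E + (0, -10) = (-51.6, -10.0). On A1, E sits at bearing 90° from J; a 136° counterclockwise sweep puts V at bearing 226°, so V = J + 10.0·(cos 226°, sin 226°) = (-58.5, -17.2). Tangency of A1 to VL means the radius JV is perpendicular to VL, so VL runs along (−sin 226°, cos 226°); with |VL| = 13.9, L = (-48.5, -26.8). Then |KL| = |L − K| = 55.5.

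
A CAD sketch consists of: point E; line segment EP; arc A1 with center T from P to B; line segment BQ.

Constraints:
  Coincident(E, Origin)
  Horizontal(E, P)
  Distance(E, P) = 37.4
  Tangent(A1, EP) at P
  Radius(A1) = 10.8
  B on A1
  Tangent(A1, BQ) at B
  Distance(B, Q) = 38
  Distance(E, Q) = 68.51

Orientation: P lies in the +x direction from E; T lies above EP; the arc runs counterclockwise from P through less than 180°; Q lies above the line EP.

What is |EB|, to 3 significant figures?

49.4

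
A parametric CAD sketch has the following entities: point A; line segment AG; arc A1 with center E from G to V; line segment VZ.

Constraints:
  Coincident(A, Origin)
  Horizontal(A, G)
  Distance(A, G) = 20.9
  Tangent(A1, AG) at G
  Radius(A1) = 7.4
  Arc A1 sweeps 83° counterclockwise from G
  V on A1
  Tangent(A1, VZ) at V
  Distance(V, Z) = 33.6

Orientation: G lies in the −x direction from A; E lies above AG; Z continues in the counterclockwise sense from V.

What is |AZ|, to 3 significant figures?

41.0

A is at the origin; A and G share the same y with |AG| = 20.9 and G on the −x side, so G = (-20.9, 0.00). Since A1 is tangent to AG there, EG ⟂ AG, so E = G + (0, 7.4) = (-20.9, 7.40). On A1, G sits at bearing -90° from E; an 83° counterclockwise sweep puts V at bearing -7°, so V = E + 7.4·(cos -7°, sin -7°) = (-13.6, 6.50). Tangency of A1 to VZ means the radius EV is perpendicular to VZ, so VZ runs along (−sin -7°, cos -7°); with |VZ| = 33.6, Z = (-9.46, 39.8). Then |AZ| = |Z − A| = 41.0.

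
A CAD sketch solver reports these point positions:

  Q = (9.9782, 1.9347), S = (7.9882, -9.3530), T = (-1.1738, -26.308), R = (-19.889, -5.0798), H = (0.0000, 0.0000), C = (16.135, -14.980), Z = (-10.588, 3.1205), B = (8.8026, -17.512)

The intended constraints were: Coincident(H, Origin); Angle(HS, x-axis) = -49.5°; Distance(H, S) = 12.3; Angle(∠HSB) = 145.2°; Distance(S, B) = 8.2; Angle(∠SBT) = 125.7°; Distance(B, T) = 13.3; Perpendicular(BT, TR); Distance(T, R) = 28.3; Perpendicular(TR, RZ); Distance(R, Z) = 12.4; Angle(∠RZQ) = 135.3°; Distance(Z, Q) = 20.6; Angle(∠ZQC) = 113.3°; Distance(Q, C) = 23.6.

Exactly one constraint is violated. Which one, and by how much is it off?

Distance(Q, C) = 23.6 — off by 5.60.

H = (0.00, 0.00) ✓; HS at -49.50° ✓; |HS| = 12.30 ✓; ∠HSB = 145.2° ✓; |SB| = 8.200 ✓; ∠SBT = 125.7° ✓; |BT| = 13.30 ✓; ∠(BT, TR) = 90.00° ✓; |TR| = 28.30 ✓; ∠(TR, RZ) = 90.00° ✓; |RZ| = 12.40 ✓; ∠RZQ = 135.3° ✓; |ZQ| = 20.60 ✓; ∠ZQC = 113.3° ✓; |QC| = 18.00 ✗.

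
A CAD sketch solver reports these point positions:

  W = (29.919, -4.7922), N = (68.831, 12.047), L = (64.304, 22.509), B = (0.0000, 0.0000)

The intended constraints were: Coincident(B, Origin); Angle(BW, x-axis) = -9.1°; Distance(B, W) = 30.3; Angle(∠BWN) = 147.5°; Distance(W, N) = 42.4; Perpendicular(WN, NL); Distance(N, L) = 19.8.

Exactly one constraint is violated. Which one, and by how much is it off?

Distance(N, L) = 19.8 — off by 8.40.

B = (0.00, 0.00) ✓; BW at -9.100° ✓; |BW| = 30.30 ✓; ∠BWN = 147.5° ✓; |WN| = 42.40 ✓; ∠(WN, NL) = 90.00° ✓; |NL| = 11.40 ✗.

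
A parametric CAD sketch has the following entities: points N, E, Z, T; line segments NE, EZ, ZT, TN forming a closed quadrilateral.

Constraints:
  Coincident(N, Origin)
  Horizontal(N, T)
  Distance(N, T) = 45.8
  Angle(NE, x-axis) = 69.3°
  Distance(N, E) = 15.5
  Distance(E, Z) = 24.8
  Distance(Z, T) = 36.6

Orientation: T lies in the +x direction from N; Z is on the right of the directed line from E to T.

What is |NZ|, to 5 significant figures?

14.372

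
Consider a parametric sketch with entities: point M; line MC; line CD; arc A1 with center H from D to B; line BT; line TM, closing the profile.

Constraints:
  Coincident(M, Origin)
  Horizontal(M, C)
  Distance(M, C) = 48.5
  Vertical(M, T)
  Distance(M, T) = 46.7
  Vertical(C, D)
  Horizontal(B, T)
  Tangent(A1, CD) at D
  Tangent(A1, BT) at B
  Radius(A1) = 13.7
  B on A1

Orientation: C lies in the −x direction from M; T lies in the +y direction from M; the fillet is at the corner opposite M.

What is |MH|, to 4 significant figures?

47.96

M and T share the same x with |MT| = 46.7 and T on the +y side, so T = (0.000, 46.70). The virtual corner opposite M is at (-48.50, 46.70). Tangency of A1 to CD means the radius HD is perpendicular to CD and tangency of A1 to BT means the radius HB is perpendicular to BT, with radius 13.7, so the center H sits 13.7 in from both sides at H = (-34.80, 33.00). Then |MH| = |H − M| = 47.96.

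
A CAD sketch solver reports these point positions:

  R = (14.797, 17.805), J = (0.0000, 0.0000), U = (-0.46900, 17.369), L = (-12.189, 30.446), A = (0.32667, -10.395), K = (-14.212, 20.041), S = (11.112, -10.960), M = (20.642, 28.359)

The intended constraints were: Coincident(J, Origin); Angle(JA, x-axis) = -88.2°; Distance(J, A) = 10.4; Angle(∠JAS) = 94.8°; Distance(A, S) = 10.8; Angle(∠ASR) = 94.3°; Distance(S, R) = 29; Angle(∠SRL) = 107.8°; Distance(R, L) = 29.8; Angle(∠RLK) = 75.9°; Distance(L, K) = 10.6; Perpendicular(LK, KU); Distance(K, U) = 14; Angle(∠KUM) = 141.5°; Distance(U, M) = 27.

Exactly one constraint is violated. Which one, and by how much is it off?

Distance(U, M) = 27 — off by 3.20.

J = (0.00, 0.00) ✓; JA at -88.20° ✓; |JA| = 10.40 ✓; ∠JAS = 94.80° ✓; |AS| = 10.80 ✓; ∠ASR = 94.30° ✓; |SR| = 29.00 ✓; ∠SRL = 107.8° ✓; |RL| = 29.80 ✓; ∠RLK = 75.90° ✓; |LK| = 10.60 ✓; ∠(LK, KU) = 90.00° ✓; |KU| = 14.00 ✓; ∠KUM = 141.5° ✓; |UM| = 23.80 ✗.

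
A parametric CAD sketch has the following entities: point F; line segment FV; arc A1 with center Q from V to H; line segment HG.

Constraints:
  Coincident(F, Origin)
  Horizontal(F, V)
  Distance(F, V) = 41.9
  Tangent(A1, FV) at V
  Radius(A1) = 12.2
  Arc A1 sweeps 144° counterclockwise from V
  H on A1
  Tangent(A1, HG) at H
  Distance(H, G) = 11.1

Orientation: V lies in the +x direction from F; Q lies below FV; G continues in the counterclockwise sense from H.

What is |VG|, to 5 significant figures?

28.652

F is at the origin; FV is horizontal with |FV| = 41.9 and V on the +x side, so V = (41.900, 0.0000). Since A1 is tangent to FV there, QV ⟂ FV, so Q = V + (0, -12.2) = (41.900, -12.200). On A1, V sits at bearing 90° from Q; a 144° counterclockwise sweep puts H at bearing 234°, so H = Q + 12.2·(cos 234°, sin 234°) = (34.729, -22.070). A1 meets HG tangentially, so QH is at right angles to HG, so HG runs along (−sin 234°, cos 234°); with |HG| = 11.1, G = (43.709, -28.594). Then |VG| = |G − V| = 28.652.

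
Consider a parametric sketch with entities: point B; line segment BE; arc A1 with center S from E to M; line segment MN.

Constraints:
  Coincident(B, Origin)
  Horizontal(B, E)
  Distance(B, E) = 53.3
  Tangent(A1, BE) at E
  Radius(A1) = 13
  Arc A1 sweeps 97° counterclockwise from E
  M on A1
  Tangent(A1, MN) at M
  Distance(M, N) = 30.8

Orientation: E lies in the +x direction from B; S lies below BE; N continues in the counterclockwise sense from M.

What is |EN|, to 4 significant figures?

46.07

B is at the origin; BE is horizontal with |BE| = 53.3 and E on the +x side, so E = (53.30, 0.000). The tangent condition forces SE to be normal to BE, so S = E + (0, -13) = (53.30, -13.00). On A1, E sits at bearing 90° from S; a 97° counterclockwise sweep puts M at bearing 187°, so M = S + 13.0·(cos 187°, sin 187°) = (40.40, -14.58). The tangent condition forces SM to be normal to MN, so MN runs along (−sin 187°, cos 187°); with |MN| = 30.8, N = (44.15, -45.15). Then |EN| = |N − E| = 46.07.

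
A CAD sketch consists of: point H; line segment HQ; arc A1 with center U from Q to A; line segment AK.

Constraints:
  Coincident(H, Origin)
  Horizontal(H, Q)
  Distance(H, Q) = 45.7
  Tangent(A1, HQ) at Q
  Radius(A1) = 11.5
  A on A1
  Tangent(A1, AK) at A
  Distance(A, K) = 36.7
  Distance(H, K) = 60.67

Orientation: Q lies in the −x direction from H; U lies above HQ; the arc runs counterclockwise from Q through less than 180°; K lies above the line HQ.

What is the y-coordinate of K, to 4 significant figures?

48.75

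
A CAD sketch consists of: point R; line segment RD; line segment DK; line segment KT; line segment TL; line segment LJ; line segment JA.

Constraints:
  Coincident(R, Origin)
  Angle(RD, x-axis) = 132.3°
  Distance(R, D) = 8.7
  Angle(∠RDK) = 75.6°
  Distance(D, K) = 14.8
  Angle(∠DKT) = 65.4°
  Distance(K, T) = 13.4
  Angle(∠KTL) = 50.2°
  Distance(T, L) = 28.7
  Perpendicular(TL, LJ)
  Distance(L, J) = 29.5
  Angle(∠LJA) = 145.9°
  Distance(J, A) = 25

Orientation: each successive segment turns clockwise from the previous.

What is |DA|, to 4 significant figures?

53.25

R is at the origin; RD runs at 132.3° with length 8.7, so D = (-5.855, 6.435). ∠RDK = 75.6° gives DK at 27.90° from the x-axis; with |DK| = 14.8, K = (7.225, 13.36). ∠DKT = 65.4° gives KT at -86.70° from the x-axis; with |KT| = 13.4, T = (7.996, -0.01763). ∠KTL = 50.2° gives TL at 143.5° from the x-axis; with |TL| = 28.7, L = (-15.07, 17.05). The perpendicularity gives LJ at right angles to TL, so LJ runs at 53.50°; with |LJ| = 29.5, J = (2.472, 40.77). ∠LJA = 145.9° gives JA at 19.40° from the x-axis; with |JA| = 25.0, A = (26.05, 49.07). Then |DA| = |A − D| = 53.25.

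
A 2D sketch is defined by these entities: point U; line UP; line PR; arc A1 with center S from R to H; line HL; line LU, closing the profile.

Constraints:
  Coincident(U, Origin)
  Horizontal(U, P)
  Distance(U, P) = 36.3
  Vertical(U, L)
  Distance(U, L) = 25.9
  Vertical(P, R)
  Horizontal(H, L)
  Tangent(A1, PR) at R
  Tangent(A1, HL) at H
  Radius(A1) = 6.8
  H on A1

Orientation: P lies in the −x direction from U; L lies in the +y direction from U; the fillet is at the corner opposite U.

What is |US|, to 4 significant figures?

35.14

U is at the origin; U and P share the same y with |UP| = 36.3 and P on the −x side, so P = (-36.30, 0.000). U and L share the same x with |UL| = 25.9 and L on the +y side, so L = (0.000, 25.90). The virtual corner opposite U is at (-36.30, 25.90). Tangency of A1 to PR means the radius SR is perpendicular to PR and tangency of A1 to HL means the radius SH is perpendicular to HL, with radius 6.8, so the center S sits 6.8 in from both sides at S = (-29.50, 19.10). Then |US| = |S − U| = 35.14.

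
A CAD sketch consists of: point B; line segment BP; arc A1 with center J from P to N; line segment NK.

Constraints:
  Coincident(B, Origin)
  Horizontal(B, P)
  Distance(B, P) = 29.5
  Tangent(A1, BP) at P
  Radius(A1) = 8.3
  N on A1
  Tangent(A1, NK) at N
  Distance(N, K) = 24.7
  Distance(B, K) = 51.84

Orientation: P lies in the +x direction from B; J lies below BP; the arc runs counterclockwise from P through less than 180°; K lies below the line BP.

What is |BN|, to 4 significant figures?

27.54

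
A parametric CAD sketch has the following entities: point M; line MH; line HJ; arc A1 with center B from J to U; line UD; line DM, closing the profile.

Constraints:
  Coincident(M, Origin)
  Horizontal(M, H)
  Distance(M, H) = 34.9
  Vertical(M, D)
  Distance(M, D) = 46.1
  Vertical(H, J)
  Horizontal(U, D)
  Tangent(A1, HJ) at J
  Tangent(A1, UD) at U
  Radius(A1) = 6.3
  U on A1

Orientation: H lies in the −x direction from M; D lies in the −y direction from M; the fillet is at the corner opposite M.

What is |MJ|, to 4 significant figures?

52.93

M is at the origin; M and H share the same y with |MH| = 34.9 and H on the −x side, so H = (-34.90, 0.000). MD is vertical with |MD| = 46.1 and D on the −y side, so D = (0.000, -46.10). The virtual corner opposite M is at (-34.90, -46.10). The tangent condition forces BJ to be normal to HJ and since A1 is tangent to UD there, BU ⟂ UD, with radius 6.3, so the center B sits 6.3 in from both sides at B = (-28.60, -39.80). That places the tangent points at J = (-34.90, -39.80) on HJ and U = (-28.60, -46.10) on UD. Then |MJ| = |J − M| = 52.93.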